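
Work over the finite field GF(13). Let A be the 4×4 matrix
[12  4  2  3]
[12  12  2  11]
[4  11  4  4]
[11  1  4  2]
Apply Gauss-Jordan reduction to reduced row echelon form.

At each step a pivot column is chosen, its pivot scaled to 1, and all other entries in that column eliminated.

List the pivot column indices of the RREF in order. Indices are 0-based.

pivot columns: 0, 1, 2, 3

pivot(0,0)=12: scale R0 → (1, 9, 11, 10)
  clear (1,0): R1 −= (12)R0 → (0, 8, 0, 8)
  clear (2,0): R2 −= (4)R0 → (0, 1, 12, 3)
  clear (3,0): R3 −= (11)R0 → (0, 6, 0, 9)
pivot(1,1)=8: scale R1 → (0, 1, 0, 1)
  clear (0,1): R0 −= (9)R1 → (1, 0, 11, 1)
  clear (2,1): R2 −= (1)R1 → (0, 0, 12, 2)
  clear (3,1): R3 −= (6)R1 → (0, 0, 0, 3)
pivot(2,2)=12: scale R2 → (0, 0, 1, 11)
  clear (0,2): R0 −= (11)R2 → (1, 0, 0, 10)
pivot(3,3)=3: scale R3 → (0, 0, 0, 1)
  clear (0,3): R0 −= (10)R3 → (1, 0, 0, 0)
  clear (1,3): R1 −= (1)R3 → (0, 1, 0, 0)
  clear (2,3): R2 −= (11)R3 → (0, 0, 1, 0)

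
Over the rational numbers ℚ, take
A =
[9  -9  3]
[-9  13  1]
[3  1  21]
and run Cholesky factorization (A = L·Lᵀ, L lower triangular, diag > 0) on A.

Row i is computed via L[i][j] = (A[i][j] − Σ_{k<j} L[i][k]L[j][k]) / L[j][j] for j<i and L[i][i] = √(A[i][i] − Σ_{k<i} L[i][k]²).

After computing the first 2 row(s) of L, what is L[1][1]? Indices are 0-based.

Step 1: L[0][0] = √(9) = 3.
  L[1][0] = (-9) / L[0][0] = -3.
Step 2: L[1][1] = √(4) = 2.

L[1][1] = 2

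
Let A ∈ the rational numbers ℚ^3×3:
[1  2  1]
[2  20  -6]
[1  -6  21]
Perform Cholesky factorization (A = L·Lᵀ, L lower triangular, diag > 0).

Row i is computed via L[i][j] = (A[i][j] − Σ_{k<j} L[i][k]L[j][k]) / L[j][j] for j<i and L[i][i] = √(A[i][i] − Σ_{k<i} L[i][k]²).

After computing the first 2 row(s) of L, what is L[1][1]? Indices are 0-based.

Step 1: L[0][0] = √(1) = 1.
  L[1][0] = (2) / L[0][0] = 2.
Step 2: L[1][1] = √(16) = 4.

L[1][1] = 4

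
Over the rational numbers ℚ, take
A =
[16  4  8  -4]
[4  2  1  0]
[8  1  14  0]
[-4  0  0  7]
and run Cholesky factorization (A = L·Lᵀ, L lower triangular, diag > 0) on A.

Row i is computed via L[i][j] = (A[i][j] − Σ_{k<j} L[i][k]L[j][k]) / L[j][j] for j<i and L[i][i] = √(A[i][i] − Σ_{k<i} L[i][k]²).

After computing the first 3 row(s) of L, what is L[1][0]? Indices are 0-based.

Step 1: L[0][0] = √(16) = 4.
  L[1][0] = (4) / L[0][0] = 1.
Step 2: L[1][1] = √(1) = 1.
  L[2][0] = (8) / L[0][0] = 2.
  L[2][1] = (-1) / L[1][1] = -1.
Step 3: L[2][2] = √(9) = 3.

L[1][0] = 1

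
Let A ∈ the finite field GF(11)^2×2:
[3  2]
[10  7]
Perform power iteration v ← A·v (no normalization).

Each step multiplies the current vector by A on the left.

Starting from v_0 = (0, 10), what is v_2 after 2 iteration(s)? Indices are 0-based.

v_0 = (0, 10).
v_1 = A·v_0 = (9, 4).
v_2 = A·v_1 = (2, 8).

v_2 = (2, 8)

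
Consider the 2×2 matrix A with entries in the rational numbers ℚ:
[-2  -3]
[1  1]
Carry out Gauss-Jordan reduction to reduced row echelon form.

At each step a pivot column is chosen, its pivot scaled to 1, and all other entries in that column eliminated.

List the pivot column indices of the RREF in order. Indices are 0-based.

pivot columns: 0, 1

[1] R0 /= -2  ⇒  (1, 3/2)
     R1 -= 1·R0  ⇒  (0, -1/2)
[2] R1 /= -1/2  ⇒  (0, 1)
     R0 -= 3/2·R1  ⇒  (1, 0)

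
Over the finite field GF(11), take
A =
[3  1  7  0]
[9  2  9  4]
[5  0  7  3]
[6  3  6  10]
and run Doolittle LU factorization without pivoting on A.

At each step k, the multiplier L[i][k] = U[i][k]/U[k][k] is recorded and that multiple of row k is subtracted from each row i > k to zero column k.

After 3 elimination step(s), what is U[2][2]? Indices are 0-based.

U[2][2] = 8

Step 1: pivot at (0,0) is 3.
  row1 ← row1 − (3)·row0  ⇒  L[1][0]=3, U row1=(0, 10, 10, 4)
  row2 ← row2 − (9)·row0  ⇒  L[2][0]=9, U row2=(0, 2, 10, 3)
  row3 ← row3 − (2)·row0  ⇒  L[3][0]=2, U row3=(0, 1, 3, 10)
Step 2: pivot at (1,1) is 10.
  row2 ← row2 − (9)·row1  ⇒  L[2][1]=9, U row2=(0, 0, 8, 0)
  row3 ← row3 − (10)·row1  ⇒  L[3][1]=10, U row3=(0, 0, 2, 3)
Step 3: pivot at (2,2) is 8.
  row3 ← row3 − (3)·row2  ⇒  L[3][2]=3, U row3=(0, 0, 0, 3)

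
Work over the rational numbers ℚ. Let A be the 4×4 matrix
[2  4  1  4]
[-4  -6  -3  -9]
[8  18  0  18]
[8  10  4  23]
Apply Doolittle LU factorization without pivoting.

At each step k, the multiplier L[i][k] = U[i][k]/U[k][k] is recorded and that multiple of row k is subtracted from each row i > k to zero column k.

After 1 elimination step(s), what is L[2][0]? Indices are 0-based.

[col 0] pivot 2
  R1 -= -2*R0 → (0, 2, -1, -1)  (L[1][0] := -2)
  R2 -= 4*R0 → (0, 2, -4, 2)  (L[2][0] := 4)
  R3 -= 4*R0 → (0, -6, 0, 7)  (L[3][0] := 4)

L[2][0] = 4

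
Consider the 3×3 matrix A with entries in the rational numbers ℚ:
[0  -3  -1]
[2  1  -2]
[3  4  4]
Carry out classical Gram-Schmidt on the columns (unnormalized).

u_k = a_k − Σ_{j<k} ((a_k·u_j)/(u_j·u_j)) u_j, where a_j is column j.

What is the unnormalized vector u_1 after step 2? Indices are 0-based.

Step 1: u_0 = a_0 = (0, 2, 3).
Step 2: u_1 = a_1 − (14/13)·u_0 = (-3, -15/13, 10/13).

u_1 = (-3, -15/13, 10/13)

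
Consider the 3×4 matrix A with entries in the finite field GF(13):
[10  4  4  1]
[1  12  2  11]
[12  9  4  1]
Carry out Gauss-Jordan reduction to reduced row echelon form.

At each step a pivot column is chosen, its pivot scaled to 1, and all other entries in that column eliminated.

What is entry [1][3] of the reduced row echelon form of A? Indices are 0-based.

step 1: normalize row 0 (÷10) = (1, 3, 3, 4)
  row 1: subtract 1×row0 = (0, 9, 12, 7)
  row 2: subtract 12×row0 = (0, 12, 7, 5)
step 2: normalize row 1 (÷9) = (0, 1, 10, 8)
  row 0: subtract 3×row1 = (1, 0, 12, 6)
  row 2: subtract 12×row1 = (0, 0, 4, 0)
step 3: normalize row 2 (÷4) = (0, 0, 1, 0)
  row 0: subtract 12×row2 = (1, 0, 0, 6)
  row 1: subtract 10×row2 = (0, 1, 0, 8)

M[1][3] = 8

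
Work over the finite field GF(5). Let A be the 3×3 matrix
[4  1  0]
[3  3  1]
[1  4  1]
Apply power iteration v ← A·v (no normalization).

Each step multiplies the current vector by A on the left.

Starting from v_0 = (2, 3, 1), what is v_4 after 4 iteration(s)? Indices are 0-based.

v_0 = (2, 3, 1).
v_1 = A·v_0 = (1, 1, 0).
v_2 = A·v_1 = (0, 1, 0).
v_3 = A·v_2 = (1, 3, 4).
v_4 = A·v_3 = (2, 1, 2).

v_4 = (2, 1, 2)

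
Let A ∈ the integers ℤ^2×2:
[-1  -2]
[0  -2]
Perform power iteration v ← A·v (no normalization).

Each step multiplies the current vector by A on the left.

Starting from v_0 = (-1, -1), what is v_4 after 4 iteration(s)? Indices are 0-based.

v_0 = (-1, -1).
v_1 = A·v_0 = (3, 2).
v_2 = A·v_1 = (-7, -4).
v_3 = A·v_2 = (15, 8).
v_4 = A·v_3 = (-31, -16).

v_4 = (-31, -16)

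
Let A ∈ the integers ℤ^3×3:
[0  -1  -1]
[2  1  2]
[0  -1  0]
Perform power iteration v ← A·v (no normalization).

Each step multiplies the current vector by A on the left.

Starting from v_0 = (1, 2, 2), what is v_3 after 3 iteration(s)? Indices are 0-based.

v_3 = (12, -32, 4)

v_0 = (1, 2, 2).
v_1 = A·v_0 = (-4, 8, -2).
v_2 = A·v_1 = (-6, -4, -8).
v_3 = A·v_2 = (12, -32, 4).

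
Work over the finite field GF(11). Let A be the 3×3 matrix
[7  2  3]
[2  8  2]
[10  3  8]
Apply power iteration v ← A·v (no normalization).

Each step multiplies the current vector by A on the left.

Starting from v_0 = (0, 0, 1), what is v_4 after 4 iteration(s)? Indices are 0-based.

v_0 = (0, 0, 1).
v_1 = A·v_0 = (3, 2, 8).
v_2 = A·v_1 = (5, 5, 1).
v_3 = A·v_2 = (4, 8, 7).
v_4 = A·v_3 = (10, 9, 10).

v_4 = (10, 9, 10)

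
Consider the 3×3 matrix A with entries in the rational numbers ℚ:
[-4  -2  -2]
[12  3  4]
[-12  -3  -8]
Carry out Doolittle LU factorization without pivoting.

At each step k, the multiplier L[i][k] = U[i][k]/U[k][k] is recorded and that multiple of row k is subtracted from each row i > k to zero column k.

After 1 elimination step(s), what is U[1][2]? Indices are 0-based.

k=0: U[0][0]=-4
  eliminate (1,0): mult=-3, new row 1: (0, -3, -2); set L[1][0]=-3
  eliminate (2,0): mult=3, new row 2: (0, 3, -2); set L[2][0]=3

U[1][2] = -2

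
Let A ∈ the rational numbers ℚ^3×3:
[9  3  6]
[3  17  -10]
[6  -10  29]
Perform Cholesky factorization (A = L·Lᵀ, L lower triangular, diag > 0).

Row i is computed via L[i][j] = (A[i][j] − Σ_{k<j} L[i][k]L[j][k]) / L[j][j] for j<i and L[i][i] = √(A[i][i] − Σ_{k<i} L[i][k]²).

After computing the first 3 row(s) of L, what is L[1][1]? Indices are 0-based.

Step 1: L[0][0] = √(9) = 3.
  L[1][0] = (3) / L[0][0] = 1.
Step 2: L[1][1] = √(16) = 4.
  L[2][0] = (6) / L[0][0] = 2.
  L[2][1] = (-12) / L[1][1] = -3.
Step 3: L[2][2] = √(16) = 4.

L[1][1] = 4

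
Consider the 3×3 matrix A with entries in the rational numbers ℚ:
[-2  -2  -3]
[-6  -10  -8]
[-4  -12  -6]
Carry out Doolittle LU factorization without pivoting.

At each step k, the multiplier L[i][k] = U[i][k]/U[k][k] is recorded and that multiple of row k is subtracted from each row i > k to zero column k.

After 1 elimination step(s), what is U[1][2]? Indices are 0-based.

U[1][2] = 1

[col 0] pivot -2
  R1 -= 3*R0 → (0, -4, 1)  (L[1][0] := 3)
  R2 -= 2*R0 → (0, -8, 0)  (L[2][0] := 2)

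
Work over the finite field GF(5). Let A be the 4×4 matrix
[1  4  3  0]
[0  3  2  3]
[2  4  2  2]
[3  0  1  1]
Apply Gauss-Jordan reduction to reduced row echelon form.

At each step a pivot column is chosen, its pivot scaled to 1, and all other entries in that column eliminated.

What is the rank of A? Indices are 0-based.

pivot(0,0)=1: scale R0 → (1, 4, 3, 0)
  clear (2,0): R2 −= (2)R0 → (0, 1, 1, 2)
  clear (3,0): R3 −= (3)R0 → (0, 3, 2, 1)
pivot(1,1)=3: scale R1 → (0, 1, 4, 1)
  clear (0,1): R0 −= (4)R1 → (1, 0, 2, 1)
  clear (2,1): R2 −= (1)R1 → (0, 0, 2, 1)
  clear (3,1): R3 −= (3)R1 → (0, 0, 0, 3)
pivot(2,2)=2: scale R2 → (0, 0, 1, 3)
  clear (0,2): R0 −= (2)R2 → (1, 0, 0, 0)
  clear (1,2): R1 −= (4)R2 → (0, 1, 0, 4)
pivot(3,3)=3: scale R3 → (0, 0, 0, 1)
  clear (1,3): R1 −= (4)R3 → (0, 1, 0, 0)
  clear (2,3): R2 −= (3)R3 → (0, 0, 1, 0)

rank = 4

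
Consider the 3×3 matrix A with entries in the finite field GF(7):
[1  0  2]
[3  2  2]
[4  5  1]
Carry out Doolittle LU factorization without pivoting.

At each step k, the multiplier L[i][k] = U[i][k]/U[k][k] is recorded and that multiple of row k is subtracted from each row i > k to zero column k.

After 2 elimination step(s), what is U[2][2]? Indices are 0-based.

k=0: U[0][0]=1
  eliminate (1,0): mult=3, new row 1: (0, 2, 3); set L[1][0]=3
  eliminate (2,0): mult=4, new row 2: (0, 5, 0); set L[2][0]=4
k=1: U[1][1]=2
  eliminate (2,1): mult=6, new row 2: (0, 0, 3); set L[2][1]=6

U[2][2] = 3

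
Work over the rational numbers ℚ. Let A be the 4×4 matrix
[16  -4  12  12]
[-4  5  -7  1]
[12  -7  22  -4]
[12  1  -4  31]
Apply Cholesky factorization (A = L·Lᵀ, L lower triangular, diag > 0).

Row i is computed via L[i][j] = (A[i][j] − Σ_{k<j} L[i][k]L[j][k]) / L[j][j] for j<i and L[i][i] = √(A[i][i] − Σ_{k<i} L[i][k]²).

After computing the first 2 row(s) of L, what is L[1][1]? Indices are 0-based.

L[1][1] = 2

Step 1: L[0][0] = √(16) = 4.
  L[1][0] = (-4) / L[0][0] = -1.
Step 2: L[1][1] = √(4) = 2.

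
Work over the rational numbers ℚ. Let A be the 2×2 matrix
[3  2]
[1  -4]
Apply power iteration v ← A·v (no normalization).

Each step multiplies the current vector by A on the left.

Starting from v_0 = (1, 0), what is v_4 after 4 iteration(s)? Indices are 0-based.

v_0 = (1, 0).
v_1 = A·v_0 = (3, 1).
v_2 = A·v_1 = (11, -1).
v_3 = A·v_2 = (31, 15).
v_4 = A·v_3 = (123, -29).

v_4 = (123, -29)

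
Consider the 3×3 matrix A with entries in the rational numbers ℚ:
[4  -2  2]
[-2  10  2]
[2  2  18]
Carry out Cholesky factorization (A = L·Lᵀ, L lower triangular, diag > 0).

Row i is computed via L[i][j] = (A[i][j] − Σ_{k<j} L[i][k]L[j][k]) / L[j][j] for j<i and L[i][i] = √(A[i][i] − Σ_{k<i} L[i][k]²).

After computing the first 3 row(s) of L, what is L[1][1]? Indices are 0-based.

Step 1: L[0][0] = √(4) = 2.
  L[1][0] = (-2) / L[0][0] = -1.
Step 2: L[1][1] = √(9) = 3.
  L[2][0] = (2) / L[0][0] = 1.
  L[2][1] = (3) / L[1][1] = 1.
Step 3: L[2][2] = √(16) = 4.

L[1][1] = 3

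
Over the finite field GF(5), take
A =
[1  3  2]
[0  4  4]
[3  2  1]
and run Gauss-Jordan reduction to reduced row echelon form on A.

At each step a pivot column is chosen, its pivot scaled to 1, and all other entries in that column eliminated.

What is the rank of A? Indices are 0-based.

rank = 3

pivot(0,0)=1: scale R0 → (1, 3, 2)
  clear (2,0): R2 −= (3)R0 → (0, 3, 0)
pivot(1,1)=4: scale R1 → (0, 1, 1)
  clear (0,1): R0 −= (3)R1 → (1, 0, 4)
  clear (2,1): R2 −= (3)R1 → (0, 0, 2)
pivot(2,2)=2: scale R2 → (0, 0, 1)
  clear (0,2): R0 −= (4)R2 → (1, 0, 0)
  clear (1,2): R1 −= (1)R2 → (0, 1, 0)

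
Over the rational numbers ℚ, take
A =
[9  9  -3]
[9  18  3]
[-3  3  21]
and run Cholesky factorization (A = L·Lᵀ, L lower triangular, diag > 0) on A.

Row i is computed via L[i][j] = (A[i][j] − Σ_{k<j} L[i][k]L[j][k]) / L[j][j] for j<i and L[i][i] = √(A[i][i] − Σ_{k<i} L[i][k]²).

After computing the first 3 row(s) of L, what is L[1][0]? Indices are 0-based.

Step 1: L[0][0] = √(9) = 3.
  L[1][0] = (9) / L[0][0] = 3.
Step 2: L[1][1] = √(9) = 3.
  L[2][0] = (-3) / L[0][0] = -1.
  L[2][1] = (6) / L[1][1] = 2.
Step 3: L[2][2] = √(16) = 4.

L[1][0] = 3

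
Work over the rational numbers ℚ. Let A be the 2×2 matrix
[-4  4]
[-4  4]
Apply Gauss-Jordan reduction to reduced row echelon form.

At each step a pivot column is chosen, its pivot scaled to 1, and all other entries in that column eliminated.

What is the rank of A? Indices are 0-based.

rank = 1

[1] R0 /= -4  ⇒  (1, -1)
     R1 -= -4·R0  ⇒  (0, 0)
column 1 empty below row 1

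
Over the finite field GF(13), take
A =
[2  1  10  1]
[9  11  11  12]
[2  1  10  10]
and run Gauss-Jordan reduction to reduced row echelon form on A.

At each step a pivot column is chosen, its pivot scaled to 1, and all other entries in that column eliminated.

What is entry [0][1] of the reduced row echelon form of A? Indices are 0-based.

pivot(0,0)=2: scale R0 → (1, 7, 5, 7)
  clear (1,0): R1 −= (9)R0 → (0, 0, 5, 1)
  clear (2,0): R2 −= (2)R0 → (0, 0, 0, 9)
col 1: no nonzero at/below row 1; advance.
pivot(1,2)=5: scale R1 → (0, 0, 1, 8)
  clear (0,2): R0 −= (5)R1 → (1, 7, 0, 6)
pivot(2,3)=9: scale R2 → (0, 0, 0, 1)
  clear (0,3): R0 −= (6)R2 → (1, 7, 0, 0)
  clear (1,3): R1 −= (8)R2 → (0, 0, 1, 0)

M[0][1] = 7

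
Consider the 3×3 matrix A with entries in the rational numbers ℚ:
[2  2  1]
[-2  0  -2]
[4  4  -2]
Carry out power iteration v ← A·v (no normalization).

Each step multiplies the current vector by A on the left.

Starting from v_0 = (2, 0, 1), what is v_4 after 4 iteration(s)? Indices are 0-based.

v_4 = (-96, 184, -32)

v_0 = (2, 0, 1).
v_1 = A·v_0 = (5, -6, 6).
v_2 = A·v_1 = (4, -22, -16).
v_3 = A·v_2 = (-52, 24, -40).
v_4 = A·v_3 = (-96, 184, -32).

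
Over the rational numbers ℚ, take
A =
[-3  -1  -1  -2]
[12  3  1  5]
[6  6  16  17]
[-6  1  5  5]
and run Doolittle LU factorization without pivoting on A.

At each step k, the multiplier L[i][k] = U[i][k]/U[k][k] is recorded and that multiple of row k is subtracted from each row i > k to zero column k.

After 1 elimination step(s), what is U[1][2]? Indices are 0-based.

[col 0] pivot -3
  R1 -= -4*R0 → (0, -1, -3, -3)  (L[1][0] := -4)
  R2 -= -2*R0 → (0, 4, 14, 13)  (L[2][0] := -2)
  R3 -= 2*R0 → (0, 3, 7, 9)  (L[3][0] := 2)

U[1][2] = -3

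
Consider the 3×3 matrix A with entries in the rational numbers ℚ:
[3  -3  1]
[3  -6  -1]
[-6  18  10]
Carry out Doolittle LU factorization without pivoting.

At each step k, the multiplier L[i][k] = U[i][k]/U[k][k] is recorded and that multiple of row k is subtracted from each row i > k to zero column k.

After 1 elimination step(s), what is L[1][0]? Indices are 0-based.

L[1][0] = 1

k=0: U[0][0]=3
  eliminate (1,0): mult=1, new row 1: (0, -3, -2); set L[1][0]=1
  eliminate (2,0): mult=-2, new row 2: (0, 12, 12); set L[2][0]=-2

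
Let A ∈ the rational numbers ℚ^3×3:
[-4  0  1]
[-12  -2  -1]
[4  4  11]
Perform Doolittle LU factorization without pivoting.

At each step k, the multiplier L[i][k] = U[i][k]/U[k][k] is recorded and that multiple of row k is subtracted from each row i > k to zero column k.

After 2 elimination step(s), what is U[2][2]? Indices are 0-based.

U[2][2] = 4

Step 1: pivot at (0,0) is -4.
  row1 ← row1 − (3)·row0  ⇒  L[1][0]=3, U row1=(0, -2, -4)
  row2 ← row2 − (-1)·row0  ⇒  L[2][0]=-1, U row2=(0, 4, 12)
Step 2: pivot at (1,1) is -2.
  row2 ← row2 − (-2)·row1  ⇒  L[2][1]=-2, U row2=(0, 0, 4)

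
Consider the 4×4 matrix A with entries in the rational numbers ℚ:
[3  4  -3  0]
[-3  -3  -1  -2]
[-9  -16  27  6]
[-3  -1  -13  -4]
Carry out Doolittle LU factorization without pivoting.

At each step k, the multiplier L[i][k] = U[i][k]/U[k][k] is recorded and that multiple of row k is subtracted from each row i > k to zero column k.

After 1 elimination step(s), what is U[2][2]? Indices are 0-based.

U[2][2] = 18

Step 1: pivot at (0,0) is 3.
  row1 ← row1 − (-1)·row0  ⇒  L[1][0]=-1, U row1=(0, 1, -4, -2)
  row2 ← row2 − (-3)·row0  ⇒  L[2][0]=-3, U row2=(0, -4, 18, 6)
  row3 ← row3 − (-1)·row0  ⇒  L[3][0]=-1, U row3=(0, 3, -16, -4)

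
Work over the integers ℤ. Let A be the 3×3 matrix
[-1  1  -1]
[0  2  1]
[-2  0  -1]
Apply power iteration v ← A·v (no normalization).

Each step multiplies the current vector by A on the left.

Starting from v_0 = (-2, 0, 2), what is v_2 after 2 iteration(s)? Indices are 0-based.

v_2 = (0, 6, -2)

v_0 = (-2, 0, 2).
v_1 = A·v_0 = (0, 2, 2).
v_2 = A·v_1 = (0, 6, -2).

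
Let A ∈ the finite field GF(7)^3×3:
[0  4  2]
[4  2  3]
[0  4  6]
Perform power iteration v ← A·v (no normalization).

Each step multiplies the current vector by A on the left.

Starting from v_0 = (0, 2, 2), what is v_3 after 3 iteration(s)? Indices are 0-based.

v_0 = (0, 2, 2).
v_1 = A·v_0 = (5, 3, 6).
v_2 = A·v_1 = (3, 2, 6).
v_3 = A·v_2 = (6, 6, 2).

v_3 = (6, 6, 2)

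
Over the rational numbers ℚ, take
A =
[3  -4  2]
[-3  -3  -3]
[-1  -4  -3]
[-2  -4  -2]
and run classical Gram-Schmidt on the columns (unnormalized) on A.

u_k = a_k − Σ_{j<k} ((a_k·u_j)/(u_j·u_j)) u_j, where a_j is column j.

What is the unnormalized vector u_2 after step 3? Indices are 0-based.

u_2 = (27/82, 12/41, -99/82, 27/41)

Step 1: u_0 = a_0 = (3, -3, -1, -2).
Step 2: u_1 = a_1 − (9/23)·u_0 = (-119/23, -42/23, -83/23, -74/23).
Step 3: u_2 = a_2 − (22/23)·u_0 − (19/82)·u_1 = (27/82, 12/41, -99/82, 27/41).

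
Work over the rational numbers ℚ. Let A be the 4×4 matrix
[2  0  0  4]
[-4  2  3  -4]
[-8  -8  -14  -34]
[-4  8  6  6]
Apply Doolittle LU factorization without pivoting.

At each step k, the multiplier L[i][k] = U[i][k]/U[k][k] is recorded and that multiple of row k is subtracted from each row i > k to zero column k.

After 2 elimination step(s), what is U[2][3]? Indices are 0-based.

U[2][3] = -2

Step 1: pivot at (0,0) is 2.
  row1 ← row1 − (-2)·row0  ⇒  L[1][0]=-2, U row1=(0, 2, 3, 4)
  row2 ← row2 − (-4)·row0  ⇒  L[2][0]=-4, U row2=(0, -8, -14, -18)
  row3 ← row3 − (-2)·row0  ⇒  L[3][0]=-2, U row3=(0, 8, 6, 14)
Step 2: pivot at (1,1) is 2.
  row2 ← row2 − (-4)·row1  ⇒  L[2][1]=-4, U row2=(0, 0, -2, -2)
  row3 ← row3 − (4)·row1  ⇒  L[3][1]=4, U row3=(0, 0, -6, -2)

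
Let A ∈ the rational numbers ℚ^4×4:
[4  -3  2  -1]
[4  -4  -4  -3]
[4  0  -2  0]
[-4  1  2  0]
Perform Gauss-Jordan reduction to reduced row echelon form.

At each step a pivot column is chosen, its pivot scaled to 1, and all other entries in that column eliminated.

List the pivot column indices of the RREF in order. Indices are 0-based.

pivot columns: 0, 1, 2, 3

pivot(0,0)=4: scale R0 → (1, -3/4, 1/2, -1/4)
  clear (1,0): R1 −= (4)R0 → (0, -1, -6, -2)
  clear (2,0): R2 −= (4)R0 → (0, 3, -4, 1)
  clear (3,0): R3 −= (-4)R0 → (0, -2, 4, -1)
pivot(1,1)=-1: scale R1 → (0, 1, 6, 2)
  clear (0,1): R0 −= (-3/4)R1 → (1, 0, 5, 5/4)
  clear (2,1): R2 −= (3)R1 → (0, 0, -22, -5)
  clear (3,1): R3 −= (-2)R1 → (0, 0, 16, 3)
pivot(2,2)=-22: scale R2 → (0, 0, 1, 5/22)
  clear (0,2): R0 −= (5)R2 → (1, 0, 0, 5/44)
  clear (1,2): R1 −= (6)R2 → (0, 1, 0, 7/11)
  clear (3,2): R3 −= (16)R2 → (0, 0, 0, -7/11)
pivot(3,3)=-7/11: scale R3 → (0, 0, 0, 1)
  clear (0,3): R0 −= (5/44)R3 → (1, 0, 0, 0)
  clear (1,3): R1 −= (7/11)R3 → (0, 1, 0, 0)
  clear (2,3): R2 −= (5/22)R3 → (0, 0, 1, 0)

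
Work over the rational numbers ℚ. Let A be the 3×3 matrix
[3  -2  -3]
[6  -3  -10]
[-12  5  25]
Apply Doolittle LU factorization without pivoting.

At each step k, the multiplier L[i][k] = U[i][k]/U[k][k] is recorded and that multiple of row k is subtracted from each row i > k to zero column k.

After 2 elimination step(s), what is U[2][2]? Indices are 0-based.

Step 1: pivot at (0,0) is 3.
  row1 ← row1 − (2)·row0  ⇒  L[1][0]=2, U row1=(0, 1, -4)
  row2 ← row2 − (-4)·row0  ⇒  L[2][0]=-4, U row2=(0, -3, 13)
Step 2: pivot at (1,1) is 1.
  row2 ← row2 − (-3)·row1  ⇒  L[2][1]=-3, U row2=(0, 0, 1)

U[2][2] = 1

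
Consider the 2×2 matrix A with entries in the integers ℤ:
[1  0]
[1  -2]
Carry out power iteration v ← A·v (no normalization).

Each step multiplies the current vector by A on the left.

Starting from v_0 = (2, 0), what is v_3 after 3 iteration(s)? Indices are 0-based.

v_0 = (2, 0).
v_1 = A·v_0 = (2, 2).
v_2 = A·v_1 = (2, -2).
v_3 = A·v_2 = (2, 6).

v_3 = (2, 6)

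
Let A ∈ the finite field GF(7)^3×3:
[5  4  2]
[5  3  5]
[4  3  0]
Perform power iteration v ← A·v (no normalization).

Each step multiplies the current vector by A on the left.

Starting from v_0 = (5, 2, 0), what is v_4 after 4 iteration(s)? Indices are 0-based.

v_0 = (5, 2, 0).
v_1 = A·v_0 = (5, 3, 5).
v_2 = A·v_1 = (5, 3, 1).
v_3 = A·v_2 = (4, 4, 1).
v_4 = A·v_3 = (3, 2, 0).

v_4 = (3, 2, 0)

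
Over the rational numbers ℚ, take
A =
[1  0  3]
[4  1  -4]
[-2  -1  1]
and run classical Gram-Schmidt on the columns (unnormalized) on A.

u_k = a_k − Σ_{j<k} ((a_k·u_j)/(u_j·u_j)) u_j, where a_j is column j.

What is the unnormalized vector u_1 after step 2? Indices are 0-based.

Step 1: u_0 = a_0 = (1, 4, -2).
Step 2: u_1 = a_1 − (2/7)·u_0 = (-2/7, -1/7, -3/7).

u_1 = (-2/7, -1/7, -3/7)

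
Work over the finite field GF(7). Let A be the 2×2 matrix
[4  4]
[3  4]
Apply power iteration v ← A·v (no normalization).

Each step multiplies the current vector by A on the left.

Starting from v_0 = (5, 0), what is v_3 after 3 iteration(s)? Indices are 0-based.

v_0 = (5, 0).
v_1 = A·v_0 = (6, 1).
v_2 = A·v_1 = (0, 1).
v_3 = A·v_2 = (4, 4).

v_3 = (4, 4)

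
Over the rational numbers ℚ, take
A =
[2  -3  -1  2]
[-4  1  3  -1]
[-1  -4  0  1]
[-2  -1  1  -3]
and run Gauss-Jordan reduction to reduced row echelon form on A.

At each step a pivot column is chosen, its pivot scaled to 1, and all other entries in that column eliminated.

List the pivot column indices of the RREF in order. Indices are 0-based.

pivot columns: 0, 1, 2, 3

[1] R0 /= 2  ⇒  (1, -3/2, -1/2, 1)
     R1 -= -4·R0  ⇒  (0, -5, 1, 3)
     R2 -= -1·R0  ⇒  (0, -11/2, -1/2, 2)
     R3 -= -2·R0  ⇒  (0, -4, 0, -1)
[2] R1 /= -5  ⇒  (0, 1, -1/5, -3/5)
     R0 -= -3/2·R1  ⇒  (1, 0, -4/5, 1/10)
     R2 -= -11/2·R1  ⇒  (0, 0, -8/5, -13/10)
     R3 -= -4·R1  ⇒  (0, 0, -4/5, -17/5)
[3] R2 /= -8/5  ⇒  (0, 0, 1, 13/16)
     R0 -= -4/5·R2  ⇒  (1, 0, 0, 3/4)
     R1 -= -1/5·R2  ⇒  (0, 1, 0, -7/16)
     R3 -= -4/5·R2  ⇒  (0, 0, 0, -11/4)
[4] R3 /= -11/4  ⇒  (0, 0, 0, 1)
     R0 -= 3/4·R3  ⇒  (1, 0, 0, 0)
     R1 -= -7/16·R3  ⇒  (0, 1, 0, 0)
     R2 -= 13/16·R3  ⇒  (0, 0, 1, 0)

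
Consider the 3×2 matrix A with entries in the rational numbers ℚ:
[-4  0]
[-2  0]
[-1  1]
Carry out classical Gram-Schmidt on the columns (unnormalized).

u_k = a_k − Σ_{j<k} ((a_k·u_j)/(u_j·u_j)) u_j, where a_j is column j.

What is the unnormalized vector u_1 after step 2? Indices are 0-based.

u_1 = (-4/21, -2/21, 20/21)

Step 1: u_0 = a_0 = (-4, -2, -1).
Step 2: u_1 = a_1 − (-1/21)·u_0 = (-4/21, -2/21, 20/21).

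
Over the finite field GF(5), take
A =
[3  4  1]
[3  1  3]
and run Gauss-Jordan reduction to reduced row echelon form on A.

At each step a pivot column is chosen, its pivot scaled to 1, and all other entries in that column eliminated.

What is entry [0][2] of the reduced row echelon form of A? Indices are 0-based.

[1] R0 /= 3  ⇒  (1, 3, 2)
     R1 -= 3·R0  ⇒  (0, 2, 2)
[2] R1 /= 2  ⇒  (0, 1, 1)
     R0 -= 3·R1  ⇒  (1, 0, 4)

M[0][2] = 4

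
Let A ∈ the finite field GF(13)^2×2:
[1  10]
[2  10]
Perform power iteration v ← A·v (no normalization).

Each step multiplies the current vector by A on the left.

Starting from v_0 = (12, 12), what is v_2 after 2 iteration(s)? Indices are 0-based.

v_0 = (12, 12).
v_1 = A·v_0 = (2, 1).
v_2 = A·v_1 = (12, 1).

v_2 = (12, 1)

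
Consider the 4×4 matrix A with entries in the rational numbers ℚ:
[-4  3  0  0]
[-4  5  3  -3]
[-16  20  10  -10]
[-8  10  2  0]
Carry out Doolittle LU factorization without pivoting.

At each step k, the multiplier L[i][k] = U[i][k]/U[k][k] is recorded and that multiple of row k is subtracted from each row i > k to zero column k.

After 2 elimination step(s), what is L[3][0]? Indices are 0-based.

L[3][0] = 2

k=0: U[0][0]=-4
  eliminate (1,0): mult=1, new row 1: (0, 2, 3, -3); set L[1][0]=1
  eliminate (2,0): mult=4, new row 2: (0, 8, 10, -10); set L[2][0]=4
  eliminate (3,0): mult=2, new row 3: (0, 4, 2, 0); set L[3][0]=2
k=1: U[1][1]=2
  eliminate (2,1): mult=4, new row 2: (0, 0, -2, 2); set L[2][1]=4
  eliminate (3,1): mult=2, new row 3: (0, 0, -4, 6); set L[3][1]=2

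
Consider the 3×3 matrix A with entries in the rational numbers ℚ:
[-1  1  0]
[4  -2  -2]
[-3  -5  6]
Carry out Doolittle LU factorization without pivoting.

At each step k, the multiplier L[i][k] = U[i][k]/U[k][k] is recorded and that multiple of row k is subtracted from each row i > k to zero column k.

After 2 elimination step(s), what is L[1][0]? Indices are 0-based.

k=0: U[0][0]=-1
  eliminate (1,0): mult=-4, new row 1: (0, 2, -2); set L[1][0]=-4
  eliminate (2,0): mult=3, new row 2: (0, -8, 6); set L[2][0]=3
k=1: U[1][1]=2
  eliminate (2,1): mult=-4, new row 2: (0, 0, -2); set L[2][1]=-4

L[1][0] = -4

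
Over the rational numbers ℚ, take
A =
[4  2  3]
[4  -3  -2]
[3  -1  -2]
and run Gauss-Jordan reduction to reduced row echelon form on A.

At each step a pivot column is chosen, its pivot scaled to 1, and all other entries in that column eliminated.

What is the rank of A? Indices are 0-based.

rank = 3

step 1: normalize row 0 (÷4) = (1, 1/2, 3/4)
  row 1: subtract 4×row0 = (0, -5, -5)
  row 2: subtract 3×row0 = (0, -5/2, -17/4)
step 2: normalize row 1 (÷-5) = (0, 1, 1)
  row 0: subtract 1/2×row1 = (1, 0, 1/4)
  row 2: subtract -5/2×row1 = (0, 0, -7/4)
step 3: normalize row 2 (÷-7/4) = (0, 0, 1)
  row 0: subtract 1/4×row2 = (1, 0, 0)
  row 1: subtract 1×row2 = (0, 1, 0)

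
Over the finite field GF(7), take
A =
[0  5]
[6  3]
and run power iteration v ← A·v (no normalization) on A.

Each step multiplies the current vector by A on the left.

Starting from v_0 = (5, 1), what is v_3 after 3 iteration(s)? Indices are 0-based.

v_3 = (1, 5)

v_0 = (5, 1).
v_1 = A·v_0 = (5, 5).
v_2 = A·v_1 = (4, 3).
v_3 = A·v_2 = (1, 5).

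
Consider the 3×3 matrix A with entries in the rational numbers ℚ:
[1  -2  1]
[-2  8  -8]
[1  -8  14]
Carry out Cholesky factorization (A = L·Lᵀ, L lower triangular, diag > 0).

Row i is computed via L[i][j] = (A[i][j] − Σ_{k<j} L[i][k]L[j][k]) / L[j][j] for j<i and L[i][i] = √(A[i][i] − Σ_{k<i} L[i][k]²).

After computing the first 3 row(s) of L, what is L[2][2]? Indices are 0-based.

L[2][2] = 2

Step 1: L[0][0] = √(1) = 1.
  L[1][0] = (-2) / L[0][0] = -2.
Step 2: L[1][1] = √(4) = 2.
  L[2][0] = (1) / L[0][0] = 1.
  L[2][1] = (-6) / L[1][1] = -3.
Step 3: L[2][2] = √(4) = 2.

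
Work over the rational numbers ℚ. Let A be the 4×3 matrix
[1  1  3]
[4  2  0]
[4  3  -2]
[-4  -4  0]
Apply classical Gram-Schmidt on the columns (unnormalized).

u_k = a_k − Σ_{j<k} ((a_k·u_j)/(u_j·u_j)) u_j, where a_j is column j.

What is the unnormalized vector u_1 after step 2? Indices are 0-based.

Step 1: u_0 = a_0 = (1, 4, 4, -4).
Step 2: u_1 = a_1 − (37/49)·u_0 = (12/49, -50/49, -1/49, -48/49).

u_1 = (12/49, -50/49, -1/49, -48/49)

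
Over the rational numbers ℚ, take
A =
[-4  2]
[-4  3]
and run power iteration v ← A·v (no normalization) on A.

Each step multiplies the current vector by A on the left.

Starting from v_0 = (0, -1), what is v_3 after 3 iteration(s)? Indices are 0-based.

v_0 = (0, -1).
v_1 = A·v_0 = (-2, -3).
v_2 = A·v_1 = (2, -1).
v_3 = A·v_2 = (-10, -11).

v_3 = (-10, -11)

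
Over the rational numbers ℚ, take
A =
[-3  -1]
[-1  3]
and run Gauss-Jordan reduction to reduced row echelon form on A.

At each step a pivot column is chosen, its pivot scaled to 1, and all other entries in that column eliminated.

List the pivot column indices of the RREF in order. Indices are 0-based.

pivot(0,0)=-3: scale R0 → (1, 1/3)
  clear (1,0): R1 −= (-1)R0 → (0, 10/3)
pivot(1,1)=10/3: scale R1 → (0, 1)
  clear (0,1): R0 −= (1/3)R1 → (1, 0)

pivot columns: 0, 1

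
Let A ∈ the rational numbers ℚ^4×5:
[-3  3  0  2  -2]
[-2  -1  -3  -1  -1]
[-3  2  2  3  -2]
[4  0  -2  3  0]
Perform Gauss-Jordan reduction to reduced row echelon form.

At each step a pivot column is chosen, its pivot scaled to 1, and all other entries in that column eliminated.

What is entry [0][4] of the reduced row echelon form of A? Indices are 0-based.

M[0][4] = 2/5

[1] R0 /= -3  ⇒  (1, -1, 0, -2/3, 2/3)
     R1 -= -2·R0  ⇒  (0, -3, -3, -7/3, 1/3)
     R2 -= -3·R0  ⇒  (0, -1, 2, 1, 0)
     R3 -= 4·R0  ⇒  (0, 4, -2, 17/3, -8/3)
[2] R1 /= -3  ⇒  (0, 1, 1, 7/9, -1/9)
     R0 -= -1·R1  ⇒  (1, 0, 1, 1/9, 5/9)
     R2 -= -1·R1  ⇒  (0, 0, 3, 16/9, -1/9)
     R3 -= 4·R1  ⇒  (0, 0, -6, 23/9, -20/9)
[3] R2 /= 3  ⇒  (0, 0, 1, 16/27, -1/27)
     R0 -= 1·R2  ⇒  (1, 0, 0, -13/27, 16/27)
     R1 -= 1·R2  ⇒  (0, 1, 0, 5/27, -2/27)
     R3 -= -6·R2  ⇒  (0, 0, 0, 55/9, -22/9)
[4] R3 /= 55/9  ⇒  (0, 0, 0, 1, -2/5)
     R0 -= -13/27·R3  ⇒  (1, 0, 0, 0, 2/5)
     R1 -= 5/27·R3  ⇒  (0, 1, 0, 0, 0)
     R2 -= 16/27·R3  ⇒  (0, 0, 1, 0, 1/5)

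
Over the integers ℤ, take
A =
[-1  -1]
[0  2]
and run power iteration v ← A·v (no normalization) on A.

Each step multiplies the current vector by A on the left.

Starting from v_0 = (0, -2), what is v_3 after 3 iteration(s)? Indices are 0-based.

v_3 = (6, -16)

v_0 = (0, -2).
v_1 = A·v_0 = (2, -4).
v_2 = A·v_1 = (2, -8).
v_3 = A·v_2 = (6, -16).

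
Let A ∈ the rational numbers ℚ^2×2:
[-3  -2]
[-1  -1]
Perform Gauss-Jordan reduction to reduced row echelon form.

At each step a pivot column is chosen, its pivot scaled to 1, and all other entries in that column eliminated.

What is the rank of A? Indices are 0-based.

rank = 2

step 1: normalize row 0 (÷-3) = (1, 2/3)
  row 1: subtract -1×row0 = (0, -1/3)
step 2: normalize row 1 (÷-1/3) = (0, 1)
  row 0: subtract 2/3×row1 = (1, 0)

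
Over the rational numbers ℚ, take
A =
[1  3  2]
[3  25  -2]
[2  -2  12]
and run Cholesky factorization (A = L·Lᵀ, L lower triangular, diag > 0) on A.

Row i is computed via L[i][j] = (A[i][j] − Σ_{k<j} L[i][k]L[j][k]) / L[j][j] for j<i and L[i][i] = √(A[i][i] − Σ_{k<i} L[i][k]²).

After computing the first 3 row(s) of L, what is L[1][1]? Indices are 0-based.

L[1][1] = 4

Step 1: L[0][0] = √(1) = 1.
  L[1][0] = (3) / L[0][0] = 3.
Step 2: L[1][1] = √(16) = 4.
  L[2][0] = (2) / L[0][0] = 2.
  L[2][1] = (-8) / L[1][1] = -2.
Step 3: L[2][2] = √(4) = 2.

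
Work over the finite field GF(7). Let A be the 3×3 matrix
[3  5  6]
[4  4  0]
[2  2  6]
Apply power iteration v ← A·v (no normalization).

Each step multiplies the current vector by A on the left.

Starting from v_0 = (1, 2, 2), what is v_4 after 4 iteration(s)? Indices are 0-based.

v_4 = (0, 1, 6)

v_0 = (1, 2, 2).
v_1 = A·v_0 = (4, 5, 4).
v_2 = A·v_1 = (5, 1, 0).
v_3 = A·v_2 = (6, 3, 5).
v_4 = A·v_3 = (0, 1, 6).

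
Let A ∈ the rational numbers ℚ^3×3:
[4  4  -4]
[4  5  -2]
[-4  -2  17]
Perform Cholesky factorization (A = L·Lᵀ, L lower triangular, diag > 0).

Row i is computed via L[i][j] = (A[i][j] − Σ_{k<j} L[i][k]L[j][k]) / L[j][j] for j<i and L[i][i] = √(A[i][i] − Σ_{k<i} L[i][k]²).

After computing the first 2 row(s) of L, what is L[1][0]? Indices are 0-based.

Step 1: L[0][0] = √(4) = 2.
  L[1][0] = (4) / L[0][0] = 2.
Step 2: L[1][1] = √(1) = 1.

L[1][0] = 2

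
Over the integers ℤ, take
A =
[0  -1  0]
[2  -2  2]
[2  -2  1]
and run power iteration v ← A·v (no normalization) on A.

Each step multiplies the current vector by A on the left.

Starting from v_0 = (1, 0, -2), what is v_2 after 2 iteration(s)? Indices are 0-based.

v_0 = (1, 0, -2).
v_1 = A·v_0 = (0, -2, 0).
v_2 = A·v_1 = (2, 4, 4).

v_2 = (2, 4, 4)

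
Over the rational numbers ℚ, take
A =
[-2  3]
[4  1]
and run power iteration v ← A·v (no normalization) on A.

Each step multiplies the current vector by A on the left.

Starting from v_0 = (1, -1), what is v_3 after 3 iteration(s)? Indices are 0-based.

v_0 = (1, -1).
v_1 = A·v_0 = (-5, 3).
v_2 = A·v_1 = (19, -17).
v_3 = A·v_2 = (-89, 59).

v_3 = (-89, 59)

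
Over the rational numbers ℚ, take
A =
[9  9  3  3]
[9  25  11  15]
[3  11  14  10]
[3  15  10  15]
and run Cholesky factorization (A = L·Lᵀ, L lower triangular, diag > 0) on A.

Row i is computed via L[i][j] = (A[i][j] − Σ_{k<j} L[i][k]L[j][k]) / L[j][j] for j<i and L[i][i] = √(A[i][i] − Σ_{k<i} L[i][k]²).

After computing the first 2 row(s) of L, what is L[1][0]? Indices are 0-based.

Step 1: L[0][0] = √(9) = 3.
  L[1][0] = (9) / L[0][0] = 3.
Step 2: L[1][1] = √(16) = 4.

L[1][0] = 3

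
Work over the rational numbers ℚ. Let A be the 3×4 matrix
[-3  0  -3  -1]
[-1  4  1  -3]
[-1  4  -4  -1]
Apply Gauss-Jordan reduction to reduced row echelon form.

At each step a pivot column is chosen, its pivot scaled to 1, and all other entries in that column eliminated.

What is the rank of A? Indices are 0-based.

rank = 3

pivot(0,0)=-3: scale R0 → (1, 0, 1, 1/3)
  clear (1,0): R1 −= (-1)R0 → (0, 4, 2, -8/3)
  clear (2,0): R2 −= (-1)R0 → (0, 4, -3, -2/3)
pivot(1,1)=4: scale R1 → (0, 1, 1/2, -2/3)
  clear (2,1): R2 −= (4)R1 → (0, 0, -5, 2)
pivot(2,2)=-5: scale R2 → (0, 0, 1, -2/5)
  clear (0,2): R0 −= (1)R2 → (1, 0, 0, 11/15)
  clear (1,2): R1 −= (1/2)R2 → (0, 1, 0, -7/15)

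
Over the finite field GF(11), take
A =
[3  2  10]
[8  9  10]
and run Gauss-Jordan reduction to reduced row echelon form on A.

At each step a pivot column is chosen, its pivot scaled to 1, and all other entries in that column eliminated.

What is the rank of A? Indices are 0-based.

rank = 2

step 1: normalize row 0 (÷3) = (1, 8, 7)
  row 1: subtract 8×row0 = (0, 0, 9)
skip col 1 (zero from row 1)
step 2: normalize row 1 (÷9) = (0, 0, 1)
  row 0: subtract 7×row1 = (1, 8, 0)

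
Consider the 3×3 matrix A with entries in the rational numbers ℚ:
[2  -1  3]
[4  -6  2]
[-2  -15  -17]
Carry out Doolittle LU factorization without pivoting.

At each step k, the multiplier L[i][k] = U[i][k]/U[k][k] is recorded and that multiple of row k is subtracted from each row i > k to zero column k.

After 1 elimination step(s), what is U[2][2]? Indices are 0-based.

U[2][2] = -14

[col 0] pivot 2
  R1 -= 2*R0 → (0, -4, -4)  (L[1][0] := 2)
  R2 -= -1*R0 → (0, -16, -14)  (L[2][0] := -1)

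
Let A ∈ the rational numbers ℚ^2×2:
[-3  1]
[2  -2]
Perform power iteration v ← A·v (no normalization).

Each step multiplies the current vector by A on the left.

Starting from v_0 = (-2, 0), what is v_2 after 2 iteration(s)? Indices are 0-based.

v_0 = (-2, 0).
v_1 = A·v_0 = (6, -4).
v_2 = A·v_1 = (-22, 20).

v_2 = (-22, 20)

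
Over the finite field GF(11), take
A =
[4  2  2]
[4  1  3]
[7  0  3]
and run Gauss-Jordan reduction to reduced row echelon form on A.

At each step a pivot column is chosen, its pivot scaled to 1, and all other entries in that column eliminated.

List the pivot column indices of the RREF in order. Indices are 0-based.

[1] R0 /= 4  ⇒  (1, 6, 6)
     R1 -= 4·R0  ⇒  (0, 10, 1)
     R2 -= 7·R0  ⇒  (0, 2, 5)
[2] R1 /= 10  ⇒  (0, 1, 10)
     R0 -= 6·R1  ⇒  (1, 0, 1)
     R2 -= 2·R1  ⇒  (0, 0, 7)
[3] R2 /= 7  ⇒  (0, 0, 1)
     R0 -= 1·R2  ⇒  (1, 0, 0)
     R1 -= 10·R2  ⇒  (0, 1, 0)

pivot columns: 0, 1, 2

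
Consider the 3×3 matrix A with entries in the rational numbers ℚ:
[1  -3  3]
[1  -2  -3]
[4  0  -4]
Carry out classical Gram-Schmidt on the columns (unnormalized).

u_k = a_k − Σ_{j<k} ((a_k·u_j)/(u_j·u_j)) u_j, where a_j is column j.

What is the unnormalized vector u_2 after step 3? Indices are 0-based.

u_2 = (448/209, -672/209, 56/209)

Step 1: u_0 = a_0 = (1, 1, 4).
Step 2: u_1 = a_1 − (-5/18)·u_0 = (-49/18, -31/18, 10/9).
Step 3: u_2 = a_2 − (-8/9)·u_0 − (-134/209)·u_1 = (448/209, -672/209, 56/209).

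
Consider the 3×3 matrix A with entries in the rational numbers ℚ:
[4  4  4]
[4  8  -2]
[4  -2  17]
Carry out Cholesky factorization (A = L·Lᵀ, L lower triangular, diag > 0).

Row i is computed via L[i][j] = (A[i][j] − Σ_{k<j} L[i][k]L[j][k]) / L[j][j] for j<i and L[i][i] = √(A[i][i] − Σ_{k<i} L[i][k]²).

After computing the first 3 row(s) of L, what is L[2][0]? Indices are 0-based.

L[2][0] = 2

Step 1: L[0][0] = √(4) = 2.
  L[1][0] = (4) / L[0][0] = 2.
Step 2: L[1][1] = √(4) = 2.
  L[2][0] = (4) / L[0][0] = 2.
  L[2][1] = (-6) / L[1][1] = -3.
Step 3: L[2][2] = √(4) = 2.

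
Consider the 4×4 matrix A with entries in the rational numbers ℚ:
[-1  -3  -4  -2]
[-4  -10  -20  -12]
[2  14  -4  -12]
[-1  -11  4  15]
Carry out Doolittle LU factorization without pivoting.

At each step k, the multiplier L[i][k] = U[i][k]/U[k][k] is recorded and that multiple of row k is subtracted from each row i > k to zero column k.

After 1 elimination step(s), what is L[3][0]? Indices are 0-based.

L[3][0] = 1

Step 1: pivot at (0,0) is -1.
  row1 ← row1 − (4)·row0  ⇒  L[1][0]=4, U row1=(0, 2, -4, -4)
  row2 ← row2 − (-2)·row0  ⇒  L[2][0]=-2, U row2=(0, 8, -12, -16)
  row3 ← row3 − (1)·row0  ⇒  L[3][0]=1, U row3=(0, -8, 8, 17)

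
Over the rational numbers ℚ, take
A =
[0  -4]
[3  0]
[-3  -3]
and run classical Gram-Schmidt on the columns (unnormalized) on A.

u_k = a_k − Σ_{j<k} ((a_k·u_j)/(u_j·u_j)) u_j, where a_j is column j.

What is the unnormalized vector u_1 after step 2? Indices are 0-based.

Step 1: u_0 = a_0 = (0, 3, -3).
Step 2: u_1 = a_1 − (1/2)·u_0 = (-4, -3/2, -3/2).

u_1 = (-4, -3/2, -3/2)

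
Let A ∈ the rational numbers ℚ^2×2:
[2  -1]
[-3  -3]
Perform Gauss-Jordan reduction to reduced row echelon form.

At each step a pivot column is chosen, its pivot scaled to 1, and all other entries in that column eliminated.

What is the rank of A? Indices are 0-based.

pivot(0,0)=2: scale R0 → (1, -1/2)
  clear (1,0): R1 −= (-3)R0 → (0, -9/2)
pivot(1,1)=-9/2: scale R1 → (0, 1)
  clear (0,1): R0 −= (-1/2)R1 → (1, 0)

rank = 2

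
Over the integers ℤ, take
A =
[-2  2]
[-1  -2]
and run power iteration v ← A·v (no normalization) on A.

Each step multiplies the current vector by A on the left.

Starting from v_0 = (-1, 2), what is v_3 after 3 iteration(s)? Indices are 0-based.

v_3 = (36, 18)

v_0 = (-1, 2).
v_1 = A·v_0 = (6, -3).
v_2 = A·v_1 = (-18, 0).
v_3 = A·v_2 = (36, 18).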